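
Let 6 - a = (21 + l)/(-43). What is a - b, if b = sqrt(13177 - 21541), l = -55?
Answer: 224/43 - 2*I*sqrt(2091) ≈ 5.2093 - 91.455*I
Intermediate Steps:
b = 2*I*sqrt(2091) (b = sqrt(-8364) = 2*I*sqrt(2091) ≈ 91.455*I)
a = 224/43 (a = 6 - (21 - 55)/(-43) = 6 - (-1)*(-34)/43 = 6 - 1*34/43 = 6 - 34/43 = 224/43 ≈ 5.2093)
a - b = 224/43 - 2*I*sqrt(2091)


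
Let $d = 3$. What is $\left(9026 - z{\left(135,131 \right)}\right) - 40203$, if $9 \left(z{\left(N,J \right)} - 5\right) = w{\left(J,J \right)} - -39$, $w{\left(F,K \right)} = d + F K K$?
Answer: $- \frac{2528771}{9} \approx -2.8097 \cdot 10^{5}$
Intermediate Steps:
$w{\left(F,K \right)} = 3 + F K^{2}$ ($w{\left(F,K \right)} = 3 + F K K = 3 + F K^{2}$)
$z{\left(N,J \right)} = \frac{29}{3} + \frac{J^{3}}{9}$ ($z{\left(N,J \right)} = 5 + \frac{\left(3 + J J^{2}\right) - -39}{9} = 5 + \frac{\left(3 + J^{3}\right) + 39}{9} = 5 + \frac{42 + J^{3}}{9} = 5 + \left(\frac{14}{3} + \frac{J^{3}}{9}\right) = \frac{29}{3} + \frac{J^{3}}{9}$)
$\left(9026 - z{\left(135,131 \right)}\right) - 40203 = \left(9026 - \left(\frac{29}{3} + \frac{131^{3}}{9}\right)\right) - 40203 = \left(9026 - \left(\frac{29}{3} + \frac{1}{9} \cdot 2248091\right)\right) - 40203 = \left(9026 - \left(\frac{29}{3} + \frac{2248091}{9}\right)\right) - 40203 = \left(9026 - \frac{2248178}{9}\right) - 40203 = - \frac{2166944}{9} - 40203 = - \frac{2528771}{9}$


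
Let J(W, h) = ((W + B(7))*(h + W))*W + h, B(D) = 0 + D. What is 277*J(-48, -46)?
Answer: -51255526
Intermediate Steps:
B(D) = D
J(W, h) = h + W*(7 + W)*(W + h) (J(W, h) = ((W + 7)*(h + W))*W + h = ((7 + W)*(W + h))*W + h = W*(7 + W)*(W + h) + h = h + W*(7 + W)*(W + h))
277*J(-48, -46) = 277*(-46 + (-48)**3 + 7*(-48)**2 - 46*(-48)**2 + 7*(-48)*(-46)) = 277*(-46 - 110592 + 7*2304 - 46*2304 + 15456) = 277*(-46 - 110592 + 16128 - 105984 + 15456) = 277*(-185038) = -51255526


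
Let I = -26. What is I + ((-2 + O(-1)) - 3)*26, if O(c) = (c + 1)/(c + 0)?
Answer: -156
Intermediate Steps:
O(c) = (1 + c)/c
I + ((-2 + O(-1)) - 3)*26 = -26 + ((-2 + (1 - 1)/(-1)) - 3)*26 = -26 + ((-2 - 1*0) - 3)*26 = -26 + ((-2 + 0) - 3)*26 = -26 + (-2 - 3)*26 = -26 - 5*26 = -26 - 130 = -156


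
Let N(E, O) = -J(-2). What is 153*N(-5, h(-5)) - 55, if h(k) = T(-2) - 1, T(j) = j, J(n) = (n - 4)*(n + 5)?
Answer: 2699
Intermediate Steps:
J(n) = (-4 + n)*(5 + n)
h(k) = -3 (h(k) = -2 - 1 = -3)
N(E, O) = 18 (N(E, O) = -(-20 - 2 + (-2)²) = -(-20 - 2 + 4) = -1*(-18) = 18)
153*N(-5, h(-5)) - 55 = 153*18 - 55 = 2754 - 55 = 2699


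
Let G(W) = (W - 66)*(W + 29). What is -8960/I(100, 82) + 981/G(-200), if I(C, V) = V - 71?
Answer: -45282641/55594 ≈ -814.52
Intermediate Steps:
G(W) = (-66 + W)*(29 + W)
I(C, V) = -71 + V
-8960/I(100, 82) + 981/G(-200) = -8960/(-71 + 82) + 981/(-1914 + (-200)² - 37*(-200)) = -8960/11 + 981/(-1914 + 40000 + 7400) = -8960*1/11 + 981/45486 = -8960/11 + 981*(1/45486) = -8960/11 + 109/5054 = -45282641/55594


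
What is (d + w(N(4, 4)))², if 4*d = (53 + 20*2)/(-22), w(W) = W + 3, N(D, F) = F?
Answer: 273529/7744 ≈ 35.321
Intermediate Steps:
w(W) = 3 + W
d = -93/88 (d = ((53 + 20*2)/(-22))/4 = ((53 + 40)*(-1/22))/4 = (93*(-1/22))/4 = (¼)*(-93/22) = -93/88 ≈ -1.0568)
(d + w(N(4, 4)))² = (-93/88 + (3 + 4))² = (-93/88 + 7)² = (523/88)² = 273529/7744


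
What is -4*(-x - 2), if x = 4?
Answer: 24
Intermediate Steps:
-4*(-x - 2) = -4*(-1*4 - 2) = -4*(-4 - 2) = -4*(-6) = 24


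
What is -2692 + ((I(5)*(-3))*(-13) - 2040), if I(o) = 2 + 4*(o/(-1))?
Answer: -5434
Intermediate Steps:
I(o) = 2 - 4*o (I(o) = 2 + 4*(o*(-1)) = 2 + 4*(-o) = 2 - 4*o)
-2692 + ((I(5)*(-3))*(-13) - 2040) = -2692 + (((2 - 4*5)*(-3))*(-13) - 2040) = -2692 + (((2 - 20)*(-3))*(-13) - 2040) = -2692 + (-18*(-3)*(-13) - 2040) = -2692 + (54*(-13) - 2040) = -2692 + (-702 - 2040) = -2692 - 2742 = -5434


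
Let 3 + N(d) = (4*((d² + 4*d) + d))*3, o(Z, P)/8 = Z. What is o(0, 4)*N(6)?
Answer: 0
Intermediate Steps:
o(Z, P) = 8*Z
N(d) = -3 + 12*d² + 60*d (N(d) = -3 + (4*((d² + 4*d) + d))*3 = -3 + (4*(d² + 5*d))*3 = -3 + (4*d² + 20*d)*3 = -3 + (12*d² + 60*d) = -3 + 12*d² + 60*d)
o(0, 4)*N(6) = (8*0)*(-3 + 12*6² + 60*6) = 0*(-3 + 12*36 + 360) = 0*(-3 + 432 + 360) = 0*789 = 0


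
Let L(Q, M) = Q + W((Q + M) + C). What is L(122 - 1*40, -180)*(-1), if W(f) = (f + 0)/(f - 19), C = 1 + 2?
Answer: -497/6 ≈ -82.833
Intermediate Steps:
C = 3
W(f) = f/(-19 + f)
L(Q, M) = Q + (3 + M + Q)/(-16 + M + Q) (L(Q, M) = Q + ((Q + M) + 3)/(-19 + ((Q + M) + 3)) = Q + ((M + Q) + 3)/(-19 + ((M + Q) + 3)) = Q + (3 + M + Q)/(-19 + (3 + M + Q)) = Q + (3 + M + Q)/(-16 + M + Q))
L(122 - 1*40, -180)*(-1) = ((3 - 180 + (122 - 1*40) + (122 - 1*40)*(-16 - 180 + (122 - 1*40)))/(-16 - 180 + (122 - 1*40)))*(-1) = ((3 - 180 + (122 - 40) + (122 - 40)*(-16 - 180 + (122 - 40)))/(-16 - 180 + (122 - 40)))*(-1) = ((3 - 180 + 82 + 82*(-16 - 180 + 82))/(-16 - 180 + 82))*(-1) = ((3 - 180 + 82 + 82*(-114))/(-114))*(-1) = -(3 - 180 + 82 - 9348)/114*(-1) = -1/114*(-9443)*(-1) = (497/6)*(-1) = -497/6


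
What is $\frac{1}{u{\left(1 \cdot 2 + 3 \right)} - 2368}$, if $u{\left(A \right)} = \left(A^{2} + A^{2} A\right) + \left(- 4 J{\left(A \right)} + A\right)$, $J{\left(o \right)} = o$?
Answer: $- \frac{1}{2233} \approx -0.00044783$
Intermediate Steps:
$u{\left(A \right)} = A^{2} + A^{3} - 3 A$ ($u{\left(A \right)} = \left(A^{2} + A^{2} A\right) + \left(- 4 A + A\right) = \left(A^{2} + A^{3}\right) - 3 A = A^{2} + A^{3} - 3 A$)
$\frac{1}{u{\left(1 \cdot 2 + 3 \right)} - 2368} = \frac{1}{\left(1 \cdot 2 + 3\right) \left(-3 + \left(1 \cdot 2 + 3\right) + \left(1 \cdot 2 + 3\right)^{2}\right) - 2368} = \frac{1}{\left(2 + 3\right) \left(-3 + \left(2 + 3\right) + \left(2 + 3\right)^{2}\right) - 2368} = \frac{1}{5 \left(-3 + 5 + 5^{2}\right) - 2368} = \frac{1}{5 \left(-3 + 5 + 25\right) - 2368} = \frac{1}{5 \cdot 27 - 2368} = \frac{1}{135 - 2368} = \frac{1}{-2233} = - \frac{1}{2233}$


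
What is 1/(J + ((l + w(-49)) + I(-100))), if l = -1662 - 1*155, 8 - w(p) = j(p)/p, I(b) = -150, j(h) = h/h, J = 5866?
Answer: 49/191444 ≈ 0.00025595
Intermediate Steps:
j(h) = 1
w(p) = 8 - 1/p
l = -1817 (l = -1662 - 155 = -1817)
1/(J + ((l + w(-49)) + I(-100))) = 1/(5866 + ((-1817 + (8 - 1/(-49))) - 150)) = 1/(5866 + ((-1817 + (8 - 1*(-1/49))) - 150)) = 1/(5866 + ((-1817 + (8 + 1/49)) - 150)) = 1/(5866 + ((-1817 + 393/49) - 150)) = 1/(5866 + (-88640/49 - 150)) = 1/(5866 - 95990/49) = 1/(191444/49) = 49/191444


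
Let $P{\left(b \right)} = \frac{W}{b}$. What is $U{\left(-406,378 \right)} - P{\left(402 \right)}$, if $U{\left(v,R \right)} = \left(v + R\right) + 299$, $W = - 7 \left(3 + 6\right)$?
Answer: $\frac{36335}{134} \approx 271.16$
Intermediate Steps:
$W = -63$ ($W = \left(-7\right) 9 = -63$)
$U{\left(v,R \right)} = 299 + R + v$ ($U{\left(v,R \right)} = \left(R + v\right) + 299 = 299 + R + v$)
$P{\left(b \right)} = - \frac{63}{b}$
$U{\left(-406,378 \right)} - P{\left(402 \right)} = \left(299 + 378 - 406\right) - - \frac{63}{402} = 271 - \left(-63\right) \frac{1}{402} = 271 - - \frac{21}{134} = 271 + \frac{21}{134} = \frac{36335}{134}$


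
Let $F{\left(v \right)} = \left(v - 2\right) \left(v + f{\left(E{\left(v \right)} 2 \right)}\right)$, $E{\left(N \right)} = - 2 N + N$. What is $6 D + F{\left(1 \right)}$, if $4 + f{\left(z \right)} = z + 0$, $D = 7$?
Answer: $47$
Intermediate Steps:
$E{\left(N \right)} = - N$
$f{\left(z \right)} = -4 + z$ ($f{\left(z \right)} = -4 + \left(z + 0\right) = -4 + z$)
$F{\left(v \right)} = \left(-4 - v\right) \left(-2 + v\right)$ ($F{\left(v \right)} = \left(v - 2\right) \left(v + \left(-4 + - v 2\right)\right) = \left(-2 + v\right) \left(v - \left(4 + 2 v\right)\right) = \left(-2 + v\right) \left(-4 - v\right) = \left(-4 - v\right) \left(-2 + v\right)$)
$6 D + F{\left(1 \right)} = 6 \cdot 7 - -5 = 42 - -5 = 42 + 5 = 47$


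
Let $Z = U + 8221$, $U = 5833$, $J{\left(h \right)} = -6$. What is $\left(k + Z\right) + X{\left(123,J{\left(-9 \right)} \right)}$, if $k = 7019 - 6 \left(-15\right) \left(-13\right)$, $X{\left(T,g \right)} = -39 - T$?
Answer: $19741$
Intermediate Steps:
$k = 5849$ ($k = 7019 - \left(-90\right) \left(-13\right) = 7019 - 1170 = 5849$)
$Z = 14054$ ($Z = 5833 + 8221 = 14054$)
$\left(k + Z\right) + X{\left(123,J{\left(-9 \right)} \right)} = \left(5849 + 14054\right) - 162 = 19903 - 162 = 19741$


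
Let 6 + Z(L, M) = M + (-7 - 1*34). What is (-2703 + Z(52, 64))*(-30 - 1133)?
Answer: 3123818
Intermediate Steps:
Z(L, M) = -47 + M (Z(L, M) = -6 + (M + (-7 - 1*34)) = -6 + (M + (-7 - 34)) = -6 + (M - 41) = -6 + (-41 + M) = -47 + M)
(-2703 + Z(52, 64))*(-30 - 1133) = (-2703 + (-47 + 64))*(-30 - 1133) = (-2703 + 17)*(-1163) = -2686*(-1163) = 3123818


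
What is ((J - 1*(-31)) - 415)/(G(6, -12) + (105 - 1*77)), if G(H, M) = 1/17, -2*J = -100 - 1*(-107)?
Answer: -13175/954 ≈ -13.810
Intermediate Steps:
J = -7/2 (J = -(-100 - 1*(-107))/2 = -(-100 + 107)/2 = -1/2*7 = -7/2 ≈ -3.5000)
G(H, M) = 1/17
((J - 1*(-31)) - 415)/(G(6, -12) + (105 - 1*77)) = ((-7/2 - 1*(-31)) - 415)/(1/17 + (105 - 1*77)) = ((-7/2 + 31) - 415)/(1/17 + (105 - 77)) = (55/2 - 415)/(1/17 + 28) = -775/(2*477/17) = -775/2*17/477 = -13175/954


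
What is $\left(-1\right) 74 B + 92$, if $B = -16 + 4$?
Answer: $980$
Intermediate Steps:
$B = -12$
$\left(-1\right) 74 B + 92 = \left(-1\right) 74 \left(-12\right) + 92 = \left(-74\right) \left(-12\right) + 92 = 888 + 92 = 980$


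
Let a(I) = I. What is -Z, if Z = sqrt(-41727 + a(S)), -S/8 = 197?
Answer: -I*sqrt(43303) ≈ -208.09*I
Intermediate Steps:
S = -1576 (S = -8*197 = -1576)
Z = I*sqrt(43303) (Z = sqrt(-41727 - 1576) = sqrt(-43303) = I*sqrt(43303) ≈ 208.09*I)
-Z = -I*sqrt(43303)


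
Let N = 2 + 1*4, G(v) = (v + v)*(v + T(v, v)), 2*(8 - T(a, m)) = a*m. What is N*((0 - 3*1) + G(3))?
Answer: 216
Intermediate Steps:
T(a, m) = 8 - a*m/2
G(v) = 2*v*(8 + v - v²/2) (G(v) = (v + v)*(v + (8 - v*v/2)) = (2*v)*(v + (8 - v²/2)) = (2*v)*(8 + v - v²/2) = 2*v*(8 + v - v²/2))
N = 6 (N = 2 + 4 = 6)
N*((0 - 3*1) + G(3)) = 6*((0 - 3*1) + 3*(16 - 1*3² + 2*3)) = 6*((0 - 3) + 3*(16 - 1*9 + 6)) = 6*(-3 + 3*(16 - 9 + 6)) = 6*(-3 + 3*13) = 6*(-3 + 39) = 6*36 = 216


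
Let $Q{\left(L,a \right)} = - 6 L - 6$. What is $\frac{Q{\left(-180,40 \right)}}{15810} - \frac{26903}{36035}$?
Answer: $- \frac{12887828}{18990445} \approx -0.67865$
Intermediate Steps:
$Q{\left(L,a \right)} = -6 - 6 L$
$\frac{Q{\left(-180,40 \right)}}{15810} - \frac{26903}{36035} = \frac{-6 - -1080}{15810} - \frac{26903}{36035} = \left(-6 + 1080\right) \frac{1}{15810} - \frac{26903}{36035} = 1074 \cdot \frac{1}{15810} - \frac{26903}{36035} = \frac{179}{2635} - \frac{26903}{36035} = - \frac{12887828}{18990445}$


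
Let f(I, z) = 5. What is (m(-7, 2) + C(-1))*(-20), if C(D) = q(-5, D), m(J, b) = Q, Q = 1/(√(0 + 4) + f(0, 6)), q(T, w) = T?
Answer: 680/7 ≈ 97.143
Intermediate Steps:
Q = ⅐ (Q = 1/(√(0 + 4) + 5) = 1/(√4 + 5) = 1/(2 + 5) = 1/7 = ⅐ ≈ 0.14286)
m(J, b) = ⅐
C(D) = -5
(m(-7, 2) + C(-1))*(-20) = (⅐ - 5)*(-20) = -34/7*(-20) = 680/7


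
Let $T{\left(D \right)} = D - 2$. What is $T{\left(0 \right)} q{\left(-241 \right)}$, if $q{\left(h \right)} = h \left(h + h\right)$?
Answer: $-232324$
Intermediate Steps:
$q{\left(h \right)} = 2 h^{2}$ ($q{\left(h \right)} = h 2 h = 2 h^{2}$)
$T{\left(D \right)} = -2 + D$
$T{\left(0 \right)} q{\left(-241 \right)} = \left(-2 + 0\right) 2 \left(-241\right)^{2} = - 2 \cdot 2 \cdot 58081 = \left(-2\right) 116162 = -232324$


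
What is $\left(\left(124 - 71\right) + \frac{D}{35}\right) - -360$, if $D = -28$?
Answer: $\frac{2061}{5} \approx 412.2$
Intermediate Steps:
$\left(\left(124 - 71\right) + \frac{D}{35}\right) - -360 = \left(\left(124 - 71\right) - \frac{28}{35}\right) - -360 = \left(53 - \frac{4}{5}\right) + 360 = \frac{261}{5} + 360 = \frac{2061}{5}$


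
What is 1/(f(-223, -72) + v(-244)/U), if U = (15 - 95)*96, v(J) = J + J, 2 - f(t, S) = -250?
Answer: 960/241981 ≈ 0.0039673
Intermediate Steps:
f(t, S) = 252 (f(t, S) = 2 - 1*(-250) = 2 + 250 = 252)
v(J) = 2*J
U = -7680 (U = -80*96 = -7680)
1/(f(-223, -72) + v(-244)/U) = 1/(252 + (2*(-244))/(-7680)) = 1/(252 - 488*(-1/7680)) = 1/(252 + 61/960) = 1/(241981/960) = 960/241981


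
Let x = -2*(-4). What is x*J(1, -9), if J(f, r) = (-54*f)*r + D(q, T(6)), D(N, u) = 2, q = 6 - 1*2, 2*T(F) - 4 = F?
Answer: 3904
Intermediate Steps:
T(F) = 2 + F/2
q = 4 (q = 6 - 2 = 4)
x = 8 (x = -1*(-8) = 8)
J(f, r) = 2 - 54*f*r (J(f, r) = (-54*f)*r + 2 = -54*f*r + 2 = 2 - 54*f*r)
x*J(1, -9) = 8*(2 - 54*1*(-9)) = 8*(2 + 486) = 8*488 = 3904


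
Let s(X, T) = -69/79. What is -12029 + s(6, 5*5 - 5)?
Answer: -950360/79 ≈ -12030.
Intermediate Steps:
s(X, T) = -69/79 (s(X, T) = -69*1/79 = -69/79)
-12029 + s(6, 5*5 - 5) = -12029 - 69/79 = -950360/79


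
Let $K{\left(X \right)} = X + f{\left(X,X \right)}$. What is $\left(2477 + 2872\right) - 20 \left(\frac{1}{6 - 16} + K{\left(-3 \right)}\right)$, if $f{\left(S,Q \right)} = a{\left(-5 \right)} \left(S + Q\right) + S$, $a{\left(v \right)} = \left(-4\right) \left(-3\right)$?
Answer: $6911$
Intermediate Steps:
$a{\left(v \right)} = 12$
$f{\left(S,Q \right)} = 12 Q + 13 S$ ($f{\left(S,Q \right)} = 12 \left(S + Q\right) + S = 12 \left(Q + S\right) + S = \left(12 Q + 12 S\right) + S = 12 Q + 13 S$)
$K{\left(X \right)} = 26 X$ ($K{\left(X \right)} = X + \left(12 X + 13 X\right) = X + 25 X = 26 X$)
$\left(2477 + 2872\right) - 20 \left(\frac{1}{6 - 16} + K{\left(-3 \right)}\right) = \left(2477 + 2872\right) - 20 \left(\frac{1}{6 - 16} + 26 \left(-3\right)\right) = 5349 - 20 \left(\frac{1}{-10} - 78\right) = 5349 - 20 \left(- \frac{1}{10} - 78\right) = 5349 - -1562 = 5349 + 1562 = 6911$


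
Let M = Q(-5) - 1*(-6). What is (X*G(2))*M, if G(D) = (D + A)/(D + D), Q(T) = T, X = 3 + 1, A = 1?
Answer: 3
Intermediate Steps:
X = 4
G(D) = (1 + D)/(2*D) (G(D) = (D + 1)/(D + D) = (1 + D)/((2*D)) = (1 + D)*(1/(2*D)) = (1 + D)/(2*D))
M = 1 (M = -5 - 1*(-6) = -5 + 6 = 1)
(X*G(2))*M = (4*((½)*(1 + 2)/2))*1 = (4*((½)*(½)*3))*1 = (4*(¾))*1 = 3*1 = 3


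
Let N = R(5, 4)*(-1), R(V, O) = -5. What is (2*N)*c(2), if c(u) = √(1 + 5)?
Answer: 10*√6 ≈ 24.495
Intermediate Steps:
c(u) = √6
N = 5 (N = -5*(-1) = 5)
(2*N)*c(2) = (2*5)*√6 = 10*√6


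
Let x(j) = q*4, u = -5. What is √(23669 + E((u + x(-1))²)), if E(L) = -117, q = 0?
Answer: 32*√23 ≈ 153.47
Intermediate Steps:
x(j) = 0 (x(j) = 0*4 = 0)
√(23669 + E((u + x(-1))²)) = √(23669 - 117) = √23552 = 32*√23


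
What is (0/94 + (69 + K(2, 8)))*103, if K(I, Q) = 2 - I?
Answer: 7107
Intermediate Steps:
(0/94 + (69 + K(2, 8)))*103 = (0/94 + (69 + (2 - 1*2)))*103 = (0*(1/94) + (69 + (2 - 2)))*103 = (0 + (69 + 0))*103 = (0 + 69)*103 = 69*103 = 7107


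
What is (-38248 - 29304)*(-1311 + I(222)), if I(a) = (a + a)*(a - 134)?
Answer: -2550831072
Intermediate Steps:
I(a) = 2*a*(-134 + a) (I(a) = (2*a)*(-134 + a) = 2*a*(-134 + a))
(-38248 - 29304)*(-1311 + I(222)) = (-38248 - 29304)*(-1311 + 2*222*(-134 + 222)) = -67552*(-1311 + 2*222*88) = -67552*(-1311 + 39072) = -67552*37761 = -2550831072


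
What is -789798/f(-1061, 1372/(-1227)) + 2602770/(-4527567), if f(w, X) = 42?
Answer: -198665148767/10564323 ≈ -18805.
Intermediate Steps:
-789798/f(-1061, 1372/(-1227)) + 2602770/(-4527567) = -789798/42 + 2602770/(-4527567) = -789798*1/42 + 2602770*(-1/4527567) = -131633/7 - 867590/1509189 = -198665148767/10564323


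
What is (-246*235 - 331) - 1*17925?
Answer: -76066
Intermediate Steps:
(-246*235 - 331) - 1*17925 = (-57810 - 331) - 17925 = -58141 - 17925 = -76066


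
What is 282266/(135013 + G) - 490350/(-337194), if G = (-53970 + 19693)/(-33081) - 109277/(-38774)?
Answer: 34500726064122903521/9732755399116149543 ≈ 3.5448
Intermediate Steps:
G = 4944048835/1282682694 (G = -34277*(-1/33081) - 109277*(-1/38774) = 34277/33081 + 109277/38774 = 4944048835/1282682694 ≈ 3.8545)
282266/(135013 + G) - 490350/(-337194) = 282266/(135013 + 4944048835/1282682694) - 490350/(-337194) = 282266/(173183782613857/1282682694) - 490350*(-1/337194) = 282266*(1282682694/173183782613857) + 81725/56199 = 362057713304604/173183782613857 + 81725/56199 = 34500726064122903521/9732755399116149543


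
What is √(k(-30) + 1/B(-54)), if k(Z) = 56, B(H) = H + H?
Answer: √18141/18 ≈ 7.4827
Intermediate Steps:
B(H) = 2*H
√(k(-30) + 1/B(-54)) = √(56 + 1/(2*(-54))) = √(56 + 1/(-108)) = √(56 - 1/108) = √(6047/108) = √18141/18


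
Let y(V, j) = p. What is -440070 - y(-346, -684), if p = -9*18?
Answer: -439908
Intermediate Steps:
p = -162
y(V, j) = -162
-440070 - y(-346, -684) = -440070 - 1*(-162) = -440070 + 162 = -439908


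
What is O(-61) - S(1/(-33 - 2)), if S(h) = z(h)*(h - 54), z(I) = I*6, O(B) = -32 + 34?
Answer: -8896/1225 ≈ -7.2620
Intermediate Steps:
O(B) = 2
z(I) = 6*I
S(h) = 6*h*(-54 + h) (S(h) = (6*h)*(h - 54) = (6*h)*(-54 + h) = 6*h*(-54 + h))
O(-61) - S(1/(-33 - 2)) = 2 - 6*(-54 + 1/(-33 - 2))/(-33 - 2) = 2 - 6*(-54 + 1/(-35))/(-35) = 2 - 6*(-1)*(-54 - 1/35)/35 = 2 - 6*(-1)*(-1891)/(35*35) = 2 - 1*11346/1225 = 2 - 11346/1225 = -8896/1225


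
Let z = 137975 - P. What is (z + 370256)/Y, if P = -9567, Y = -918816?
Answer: -258899/459408 ≈ -0.56355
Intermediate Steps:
z = 147542 (z = 137975 - 1*(-9567) = 137975 + 9567 = 147542)
(z + 370256)/Y = (147542 + 370256)/(-918816) = 517798*(-1/918816) = -258899/459408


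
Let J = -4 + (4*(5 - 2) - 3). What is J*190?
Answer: 950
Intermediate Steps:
J = 5 (J = -4 + (4*3 - 3) = -4 + (12 - 3) = -4 + 9 = 5)
J*190 = 5*190 = 950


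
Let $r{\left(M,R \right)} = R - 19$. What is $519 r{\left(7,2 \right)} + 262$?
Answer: $-8561$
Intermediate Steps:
$r{\left(M,R \right)} = -19 + R$
$519 r{\left(7,2 \right)} + 262 = 519 \left(-19 + 2\right) + 262 = 519 \left(-17\right) + 262 = -8823 + 262 = -8561$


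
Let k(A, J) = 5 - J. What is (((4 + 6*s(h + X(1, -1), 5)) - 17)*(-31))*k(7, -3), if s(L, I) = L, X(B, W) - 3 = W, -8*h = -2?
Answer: -124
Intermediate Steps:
h = ¼ (h = -⅛*(-2) = ¼ ≈ 0.25000)
X(B, W) = 3 + W
(((4 + 6*s(h + X(1, -1), 5)) - 17)*(-31))*k(7, -3) = (((4 + 6*(¼ + (3 - 1))) - 17)*(-31))*(5 - 1*(-3)) = (((4 + 6*(¼ + 2)) - 17)*(-31))*(5 + 3) = (((4 + 6*(9/4)) - 17)*(-31))*8 = (((4 + 27/2) - 17)*(-31))*8 = ((35/2 - 17)*(-31))*8 = ((½)*(-31))*8 = -31/2*8 = -124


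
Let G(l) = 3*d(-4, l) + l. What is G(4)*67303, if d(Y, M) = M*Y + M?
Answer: -2153696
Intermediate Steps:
d(Y, M) = M + M*Y
G(l) = -8*l (G(l) = 3*(l*(1 - 4)) + l = 3*(l*(-3)) + l = 3*(-3*l) + l = -9*l + l = -8*l)
G(4)*67303 = -8*4*67303 = -32*67303 = -2153696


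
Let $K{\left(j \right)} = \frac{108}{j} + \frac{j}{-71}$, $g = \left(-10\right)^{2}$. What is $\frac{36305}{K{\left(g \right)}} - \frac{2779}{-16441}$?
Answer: $- \frac{19990170306}{180851} \approx -1.1053 \cdot 10^{5}$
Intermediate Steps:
$g = 100$
$K{\left(j \right)} = \frac{108}{j} - \frac{j}{71}$ ($K{\left(j \right)} = \frac{108}{j} + j \left(- \frac{1}{71}\right) = \frac{108}{j} - \frac{j}{71}$)
$\frac{36305}{K{\left(g \right)}} - \frac{2779}{-16441} = \frac{36305}{\frac{108}{100} - \frac{100}{71}} - \frac{2779}{-16441} = \frac{36305}{108 \cdot \frac{1}{100} - \frac{100}{71}} - - \frac{2779}{16441} = \frac{36305}{\frac{27}{25} - \frac{100}{71}} + \frac{2779}{16441} = \frac{36305}{- \frac{583}{1775}} + \frac{2779}{16441} = 36305 \left(- \frac{1775}{583}\right) + \frac{2779}{16441} = - \frac{1215875}{11} + \frac{2779}{16441} = - \frac{19990170306}{180851}$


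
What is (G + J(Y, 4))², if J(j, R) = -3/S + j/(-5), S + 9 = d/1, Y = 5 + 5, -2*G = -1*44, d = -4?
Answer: 69169/169 ≈ 409.28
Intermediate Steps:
G = 22 (G = -(-1)*44/2 = -½*(-44) = 22)
Y = 10
S = -13 (S = -9 - 4/1 = -9 + 1*(-4) = -9 - 4 = -13)
J(j, R) = 3/13 - j/5 (J(j, R) = -3/(-13) + j/(-5) = -3*(-1/13) + j*(-⅕) = 3/13 - j/5)
(G + J(Y, 4))² = (22 + (3/13 - ⅕*10))² = (22 + (3/13 - 2))² = (22 - 23/13)² = (263/13)² = 69169/169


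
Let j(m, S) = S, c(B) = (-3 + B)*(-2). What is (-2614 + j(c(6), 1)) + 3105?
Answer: 492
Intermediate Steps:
c(B) = 6 - 2*B
(-2614 + j(c(6), 1)) + 3105 = (-2614 + 1) + 3105 = -2613 + 3105 = 492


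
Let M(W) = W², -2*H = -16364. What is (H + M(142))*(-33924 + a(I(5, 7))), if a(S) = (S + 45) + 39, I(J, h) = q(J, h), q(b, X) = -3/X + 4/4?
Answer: -6714487096/7 ≈ -9.5921e+8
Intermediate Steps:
q(b, X) = 1 - 3/X (q(b, X) = -3/X + 4*(¼) = -3/X + 1 = 1 - 3/X)
I(J, h) = (-3 + h)/h
H = 8182 (H = -½*(-16364) = 8182)
a(S) = 84 + S (a(S) = (45 + S) + 39 = 84 + S)
(H + M(142))*(-33924 + a(I(5, 7))) = (8182 + 142²)*(-33924 + (84 + (-3 + 7)/7)) = (8182 + 20164)*(-33924 + (84 + (⅐)*4)) = 28346*(-33924 + (84 + 4/7)) = 28346*(-33924 + 592/7) = 28346*(-236876/7) = -6714487096/7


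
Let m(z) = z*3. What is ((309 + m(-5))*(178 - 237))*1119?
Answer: -19410174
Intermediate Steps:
m(z) = 3*z
((309 + m(-5))*(178 - 237))*1119 = ((309 + 3*(-5))*(178 - 237))*1119 = ((309 - 15)*(-59))*1119 = (294*(-59))*1119 = -17346*1119 = -19410174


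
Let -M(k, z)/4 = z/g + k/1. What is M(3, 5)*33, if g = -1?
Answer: 264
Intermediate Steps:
M(k, z) = -4*k + 4*z (M(k, z) = -4*(z/(-1) + k/1) = -4*(z*(-1) + k*1) = -4*(-z + k) = -4*(k - z) = -4*k + 4*z)
M(3, 5)*33 = (-4*3 + 4*5)*33 = (-12 + 20)*33 = 8*33 = 264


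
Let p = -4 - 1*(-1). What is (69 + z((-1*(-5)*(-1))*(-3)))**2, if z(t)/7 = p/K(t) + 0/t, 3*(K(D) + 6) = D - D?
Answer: 21025/4 ≈ 5256.3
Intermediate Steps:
p = -3 (p = -4 + 1 = -3)
K(D) = -6 (K(D) = -6 + (D - D)/3 = -6 + (1/3)*0 = -6 + 0 = -6)
z(t) = 7/2 (z(t) = 7*(-3/(-6) + 0/t) = 7*(-3*(-1/6) + 0) = 7*(1/2 + 0) = 7*(1/2) = 7/2)
(69 + z((-1*(-5)*(-1))*(-3)))**2 = (69 + 7/2)**2 = (145/2)**2 = 21025/4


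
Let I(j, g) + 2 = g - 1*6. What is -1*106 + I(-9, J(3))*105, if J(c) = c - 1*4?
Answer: -1051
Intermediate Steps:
J(c) = -4 + c (J(c) = c - 4 = -4 + c)
I(j, g) = -8 + g (I(j, g) = -2 + (g - 1*6) = -2 + (g - 6) = -2 + (-6 + g) = -8 + g)
-1*106 + I(-9, J(3))*105 = -1*106 + (-8 + (-4 + 3))*105 = -106 + (-8 - 1)*105 = -106 - 9*105 = -106 - 945 = -1051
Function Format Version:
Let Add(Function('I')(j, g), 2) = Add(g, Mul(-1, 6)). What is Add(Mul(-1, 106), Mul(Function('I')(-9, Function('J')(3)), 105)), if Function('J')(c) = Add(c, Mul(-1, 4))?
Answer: -1051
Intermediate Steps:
Function('J')(c) = Add(-4, c) (Function('J')(c) = Add(c, -4) = Add(-4, c))
Function('I')(j, g) = Add(-8, g) (Function('I')(j, g) = Add(-2, Add(g, Mul(-1, 6))) = Add(-2, Add(g, -6)) = Add(-2, Add(-6, g)) = Add(-8, g))
Add(Mul(-1, 106), Mul(Function('I')(-9, Function('J')(3)), 105)) = Add(Mul(-1, 106), Mul(Add(-8, Add(-4, 3)), 105)) = Add(-106, Mul(Add(-8, -1), 105)) = Add(-106, Mul(-9, 105)) = Add(-106, -945) = -1051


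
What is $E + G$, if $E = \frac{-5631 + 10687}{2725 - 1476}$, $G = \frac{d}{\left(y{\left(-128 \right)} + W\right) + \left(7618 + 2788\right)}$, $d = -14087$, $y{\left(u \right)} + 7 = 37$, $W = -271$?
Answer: $\frac{33799577}{12696085} \approx 2.6622$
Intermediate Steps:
$y{\left(u \right)} = 30$ ($y{\left(u \right)} = -7 + 37 = 30$)
$G = - \frac{14087}{10165}$ ($G = - \frac{14087}{\left(30 - 271\right) + \left(7618 + 2788\right)} = - \frac{14087}{-241 + 10406} = - \frac{14087}{10165} \approx -1.3858$)
$E = \frac{5056}{1249} \approx 4.048$
$E + G = \frac{5056}{1249} - \frac{14087}{10165} = \frac{33799577}{12696085}$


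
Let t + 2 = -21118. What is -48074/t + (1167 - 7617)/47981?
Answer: 1085207297/506679360 ≈ 2.1418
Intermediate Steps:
t = -21120 (t = -2 - 21118 = -21120)
-48074/t + (1167 - 7617)/47981 = -48074/(-21120) + (1167 - 7617)/47981 = -48074*(-1/21120) - 6450*1/47981 = 24037/10560 - 6450/47981 = 1085207297/506679360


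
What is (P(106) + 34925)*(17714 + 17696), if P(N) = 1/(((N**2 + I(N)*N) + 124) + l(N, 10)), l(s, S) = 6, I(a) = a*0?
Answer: 7028133440455/5683 ≈ 1.2367e+9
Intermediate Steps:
I(a) = 0
P(N) = 1/(130 + N**2) (P(N) = 1/(((N**2 + 0*N) + 124) + 6) = 1/(((N**2 + 0) + 124) + 6) = 1/((N**2 + 124) + 6) = 1/((124 + N**2) + 6) = 1/(130 + N**2))
(P(106) + 34925)*(17714 + 17696) = (1/(130 + 106**2) + 34925)*(17714 + 17696) = (1/(130 + 11236) + 34925)*35410 = (1/11366 + 34925)*35410 = (396957551/11366)*35410 = 7028133440455/5683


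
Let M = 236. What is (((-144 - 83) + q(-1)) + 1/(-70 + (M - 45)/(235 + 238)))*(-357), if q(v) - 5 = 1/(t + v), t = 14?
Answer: 11302318216/142649 ≈ 79232.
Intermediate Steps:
q(v) = 5 + 1/(14 + v)
(((-144 - 83) + q(-1)) + 1/(-70 + (M - 45)/(235 + 238)))*(-357) = (((-144 - 83) + (71 + 5*(-1))/(14 - 1)) + 1/(-70 + (236 - 45)/(235 + 238)))*(-357) = ((-227 + (71 - 5)/13) + 1/(-70 + 191/473))*(-357) = ((-227 + (1/13)*66) + 1/(-70 + 191*(1/473)))*(-357) = ((-227 + 66/13) + 1/(-70 + 191/473))*(-357) = (-2885/13 + 1/(-32919/473))*(-357) = (-2885/13 - 473/32919)*(-357) = -94977464/427947*(-357) = 11302318216/142649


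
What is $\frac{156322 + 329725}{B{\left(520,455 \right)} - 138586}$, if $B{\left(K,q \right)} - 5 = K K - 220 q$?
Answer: $\frac{486047}{31719} \approx 15.324$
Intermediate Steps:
$B{\left(K,q \right)} = 5 + K^{2} - 220 q$ ($B{\left(K,q \right)} = 5 + \left(K K - 220 q\right) = 5 + \left(K^{2} - 220 q\right) = 5 + K^{2} - 220 q$)
$\frac{156322 + 329725}{B{\left(520,455 \right)} - 138586} = \frac{156322 + 329725}{\left(5 + 520^{2} - 100100\right) - 138586} = \frac{486047}{\left(5 + 270400 - 100100\right) - 138586} = \frac{486047}{170305 - 138586} = \frac{486047}{31719}$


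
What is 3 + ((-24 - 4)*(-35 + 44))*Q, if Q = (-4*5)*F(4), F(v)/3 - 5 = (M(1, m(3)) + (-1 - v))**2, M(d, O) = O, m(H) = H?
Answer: 136083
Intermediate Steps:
F(v) = 15 + 3*(2 - v)**2 (F(v) = 15 + 3*(3 + (-1 - v))**2 = 15 + 3*(2 - v)**2)
Q = -540 (Q = (-4*5)*(15 + 3*(-2 + 4)**2) = -20*(15 + 3*2**2) = -20*(15 + 3*4) = -20*(15 + 12) = -20*27 = -540)
3 + ((-24 - 4)*(-35 + 44))*Q = 3 + ((-24 - 4)*(-35 + 44))*(-540) = 3 - 28*9*(-540) = 3 - 252*(-540) = 3 + 136080 = 136083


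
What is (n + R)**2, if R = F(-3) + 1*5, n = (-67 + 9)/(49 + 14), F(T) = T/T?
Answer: 102400/3969 ≈ 25.800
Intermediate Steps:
F(T) = 1
n = -58/63 ≈ -0.92064
R = 6 (R = 1 + 1*5 = 1 + 5 = 6)
(n + R)**2 = (-58/63 + 6)**2 = (320/63)**2 = 102400/3969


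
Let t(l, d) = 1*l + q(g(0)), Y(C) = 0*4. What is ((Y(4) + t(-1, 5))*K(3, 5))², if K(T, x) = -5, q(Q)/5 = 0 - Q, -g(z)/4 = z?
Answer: 25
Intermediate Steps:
g(z) = -4*z
Y(C) = 0
q(Q) = -5*Q (q(Q) = 5*(0 - Q) = 5*(-Q) = -5*Q)
t(l, d) = l (t(l, d) = 1*l - (-20)*0 = l - 5*0 = l + 0 = l)
((Y(4) + t(-1, 5))*K(3, 5))² = ((0 - 1)*(-5))² = (-1*(-5))² = 5² = 25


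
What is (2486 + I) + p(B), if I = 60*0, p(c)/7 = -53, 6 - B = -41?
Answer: 2115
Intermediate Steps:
B = 47 (B = 6 - 1*(-41) = 6 + 41 = 47)
p(c) = -371 (p(c) = 7*(-53) = -371)
I = 0
(2486 + I) + p(B) = (2486 + 0) - 371 = 2486 - 371 = 2115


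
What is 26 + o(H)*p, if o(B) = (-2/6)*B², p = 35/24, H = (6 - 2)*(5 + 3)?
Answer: -4246/9 ≈ -471.78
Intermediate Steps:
H = 32 (H = 4*8 = 32)
p = 35/24 (p = 35*(1/24) = 35/24 ≈ 1.4583)
o(B) = -B²/3 (o(B) = (-2*⅙)*B² = -B²/3)
26 + o(H)*p = 26 - ⅓*32²*(35/24) = 26 - ⅓*1024*(35/24) = 26 - 1024/3*35/24 = 26 - 4480/9 = -4246/9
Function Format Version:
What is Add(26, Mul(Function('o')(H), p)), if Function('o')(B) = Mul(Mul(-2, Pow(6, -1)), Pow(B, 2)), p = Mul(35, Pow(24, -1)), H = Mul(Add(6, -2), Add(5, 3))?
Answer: Rational(-4246, 9) ≈ -471.78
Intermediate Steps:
H = 32 (H = Mul(4, 8) = 32)
p = Rational(35, 24) (p = Mul(35, Rational(1, 24)) = Rational(35, 24) ≈ 1.4583)
Function('o')(B) = Mul(Rational(-1, 3), Pow(B, 2)) (Function('o')(B) = Mul(Mul(-2, Rational(1, 6)), Pow(B, 2)) = Mul(Rational(-1, 3), Pow(B, 2)))
Add(26, Mul(Function('o')(H), p)) = Add(26, Mul(Mul(Rational(-1, 3), Pow(32, 2)), Rational(35, 24))) = Add(26, Mul(Mul(Rational(-1, 3), 1024), Rational(35, 24))) = Add(26, Mul(Rational(-1024, 3), Rational(35, 24))) = Add(26, Rational(-4480, 9)) = Rational(-4246, 9)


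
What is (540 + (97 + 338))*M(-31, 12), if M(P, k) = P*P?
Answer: 936975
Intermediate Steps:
M(P, k) = P**2
(540 + (97 + 338))*M(-31, 12) = (540 + (97 + 338))*(-31)**2 = (540 + 435)*961 = 975*961 = 936975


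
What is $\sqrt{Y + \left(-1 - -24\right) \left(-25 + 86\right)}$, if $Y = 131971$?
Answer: $\sqrt{133374} \approx 365.2$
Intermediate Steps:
$\sqrt{Y + \left(-1 - -24\right) \left(-25 + 86\right)} = \sqrt{131971 + \left(-1 - -24\right) \left(-25 + 86\right)} = \sqrt{131971 + \left(-1 + 24\right) 61} = \sqrt{131971 + 23 \cdot 61} = \sqrt{131971 + 1403} = \sqrt{133374}$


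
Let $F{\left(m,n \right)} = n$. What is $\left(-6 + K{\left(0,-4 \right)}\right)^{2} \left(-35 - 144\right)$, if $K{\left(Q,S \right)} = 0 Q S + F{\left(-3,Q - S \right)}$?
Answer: $-716$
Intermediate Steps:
$K{\left(Q,S \right)} = Q - S$ ($K{\left(Q,S \right)} = 0 Q S + \left(Q - S\right) = 0 S + \left(Q - S\right) = 0 + \left(Q - S\right) = Q - S$)
$\left(-6 + K{\left(0,-4 \right)}\right)^{2} \left(-35 - 144\right) = \left(-6 + \left(0 - -4\right)\right)^{2} \left(-35 - 144\right) = \left(-6 + \left(0 + 4\right)\right)^{2} \left(-179\right) = \left(-6 + 4\right)^{2} \left(-179\right) = \left(-2\right)^{2} \left(-179\right) = 4 \left(-179\right) = -716$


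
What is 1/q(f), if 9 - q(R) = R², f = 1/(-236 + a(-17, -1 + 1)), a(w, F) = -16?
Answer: 63504/571535 ≈ 0.11111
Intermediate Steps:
f = -1/252 (f = 1/(-236 - 16) = 1/(-252) = -1/252 ≈ -0.0039683)
q(R) = 9 - R²
1/q(f) = 1/(9 - (-1/252)²) = 1/(9 - 1*1/63504) = 1/(9 - 1/63504) = 1/(571535/63504) = 63504/571535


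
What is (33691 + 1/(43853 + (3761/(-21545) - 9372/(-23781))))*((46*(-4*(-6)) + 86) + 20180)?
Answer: 2696157559709843953155/3744784616264 ≈ 7.1998e+8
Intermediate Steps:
(33691 + 1/(43853 + (3761/(-21545) - 9372/(-23781))))*((46*(-4*(-6)) + 86) + 20180) = (33691 + 1/(43853 + (3761*(-1/21545) - 9372*(-1/23781))))*((46*24 + 86) + 20180) = (33691 + 1/(43853 + (-3761/21545 + 3124/7927)))*((1104 + 86) + 20180) = (33691 + 1/(43853 + 37493133/170787215))*(1190 + 20180) = (33691 + 1/(7489569232528/170787215))*21370 = (33691 + 170787215/7489569232528)*21370 = (252331077183888063/7489569232528)*21370 = 2696157559709843953155/3744784616264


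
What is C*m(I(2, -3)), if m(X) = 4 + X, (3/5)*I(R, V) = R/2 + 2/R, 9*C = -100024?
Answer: -2200528/27 ≈ -81501.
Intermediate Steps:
C = -100024/9 (C = (⅑)*(-100024) = -100024/9 ≈ -11114.)
I(R, V) = 5*R/6 + 10/(3*R) (I(R, V) = 5*(R/2 + 2/R)/3 = 5*R/6 + 10/(3*R))
C*m(I(2, -3)) = -100024*(4 + (⅚)*(4 + 2²)/2)/9 = -100024*(4 + (⅚)*(½)*(4 + 4))/9 = -100024*(4 + (⅚)*(½)*8)/9 = -100024*(4 + 10/3)/9 = -100024/9*22/3 = -2200528/27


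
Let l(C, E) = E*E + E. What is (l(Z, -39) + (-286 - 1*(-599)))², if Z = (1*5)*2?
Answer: 3222025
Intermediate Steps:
Z = 10 (Z = 5*2 = 10)
l(C, E) = E + E² (l(C, E) = E² + E = E + E²)
(l(Z, -39) + (-286 - 1*(-599)))² = (-39*(1 - 39) + (-286 - 1*(-599)))² = (-39*(-38) + (-286 + 599))² = (1482 + 313)² = 1795² = 3222025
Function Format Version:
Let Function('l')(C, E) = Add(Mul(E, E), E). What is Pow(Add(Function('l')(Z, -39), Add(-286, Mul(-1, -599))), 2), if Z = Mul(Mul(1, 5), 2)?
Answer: 3222025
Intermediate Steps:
Z = 10 (Z = Mul(5, 2) = 10)
Function('l')(C, E) = Add(E, Pow(E, 2)) (Function('l')(C, E) = Add(Pow(E, 2), E) = Add(E, Pow(E, 2)))
Pow(Add(Function('l')(Z, -39), Add(-286, Mul(-1, -599))), 2) = Pow(Add(Mul(-39, Add(1, -39)), Add(-286, Mul(-1, -599))), 2) = Pow(Add(Mul(-39, -38), Add(-286, 599)), 2) = Pow(Add(1482, 313), 2) = Pow(1795, 2) = 3222025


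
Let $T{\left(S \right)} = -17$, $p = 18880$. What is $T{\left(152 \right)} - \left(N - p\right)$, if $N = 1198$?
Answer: $17665$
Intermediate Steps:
$T{\left(152 \right)} - \left(N - p\right) = -17 + \left(18880 - 1198\right) = -17 + 17682 = 17665$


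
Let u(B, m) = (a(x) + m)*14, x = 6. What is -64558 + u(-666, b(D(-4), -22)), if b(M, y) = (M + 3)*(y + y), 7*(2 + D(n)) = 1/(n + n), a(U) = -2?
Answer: -65191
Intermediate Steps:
D(n) = -2 + 1/(14*n) (D(n) = -2 + 1/(7*(n + n)) = -2 + 1/(7*((2*n))) = -2 + (1/(2*n))/7 = -2 + 1/(14*n))
b(M, y) = 2*y*(3 + M) (b(M, y) = (3 + M)*(2*y) = 2*y*(3 + M))
u(B, m) = -28 + 14*m (u(B, m) = (-2 + m)*14 = -28 + 14*m)
-64558 + u(-666, b(D(-4), -22)) = -64558 + (-28 + 14*(2*(-22)*(3 + (-2 + (1/14)/(-4))))) = -64558 + (-28 + 14*(2*(-22)*(3 + (-2 + (1/14)*(-1/4))))) = -64558 + (-28 + 14*(2*(-22)*(3 + (-2 - 1/56)))) = -64558 + (-28 + 14*(2*(-22)*(3 - 113/56))) = -64558 + (-28 + 14*(2*(-22)*(55/56))) = -64558 + (-28 + 14*(-605/14)) = -64558 + (-28 - 605) = -64558 - 633 = -65191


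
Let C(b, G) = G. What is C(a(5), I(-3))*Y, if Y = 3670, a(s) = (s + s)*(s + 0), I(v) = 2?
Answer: 7340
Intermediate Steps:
a(s) = 2*s² (a(s) = (2*s)*s = 2*s²)
C(a(5), I(-3))*Y = 2*3670 = 7340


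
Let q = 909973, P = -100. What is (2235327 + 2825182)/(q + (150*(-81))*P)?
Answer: 5060509/2124973 ≈ 2.3814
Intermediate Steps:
(2235327 + 2825182)/(q + (150*(-81))*P) = (2235327 + 2825182)/(909973 + (150*(-81))*(-100)) = 5060509/(909973 - 12150*(-100)) = 5060509/(909973 + 1215000) = 5060509/2124973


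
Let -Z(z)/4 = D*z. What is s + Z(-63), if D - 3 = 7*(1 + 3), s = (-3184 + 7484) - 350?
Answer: 11762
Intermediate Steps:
s = 3950 (s = 4300 - 350 = 3950)
D = 31 (D = 3 + 7*(1 + 3) = 3 + 7*4 = 3 + 28 = 31)
Z(z) = -124*z
s + Z(-63) = 3950 - 124*(-63) = 3950 + 7812 = 11762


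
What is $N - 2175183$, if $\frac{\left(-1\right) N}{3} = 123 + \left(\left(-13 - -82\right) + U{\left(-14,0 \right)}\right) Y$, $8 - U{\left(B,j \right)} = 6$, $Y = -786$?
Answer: $-2008134$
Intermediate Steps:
$U{\left(B,j \right)} = 2$ ($U{\left(B,j \right)} = 8 - 6 = 2$)
$N = 167049$ ($N = - 3 \left(123 + \left(\left(-13 - -82\right) + 2\right) \left(-786\right)\right) = - 3 \left(123 + \left(\left(-13 + 82\right) + 2\right) \left(-786\right)\right) = - 3 \left(123 + \left(69 + 2\right) \left(-786\right)\right) = - 3 \left(123 + 71 \left(-786\right)\right) = - 3 \left(123 - 55806\right) = \left(-3\right) \left(-55683\right) = 167049$)
$N - 2175183 = 167049 - 2175183 = -2008134$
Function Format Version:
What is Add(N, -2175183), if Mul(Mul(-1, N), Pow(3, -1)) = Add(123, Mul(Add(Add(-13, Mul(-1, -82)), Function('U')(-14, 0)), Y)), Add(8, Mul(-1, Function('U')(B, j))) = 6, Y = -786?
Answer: -2008134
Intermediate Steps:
Function('U')(B, j) = 2 (Function('U')(B, j) = Add(8, Mul(-1, 6)) = Add(8, -6) = 2)
N = 167049 (N = Mul(-3, Add(123, Mul(Add(Add(-13, Mul(-1, -82)), 2), -786))) = Mul(-3, Add(123, Mul(Add(Add(-13, 82), 2), -786))) = Mul(-3, Add(123, Mul(Add(69, 2), -786))) = Mul(-3, Add(123, Mul(71, -786))) = Mul(-3, Add(123, -55806)) = Mul(-3, -55683) = 167049)
Add(N, -2175183) = Add(167049, -2175183) = -2008134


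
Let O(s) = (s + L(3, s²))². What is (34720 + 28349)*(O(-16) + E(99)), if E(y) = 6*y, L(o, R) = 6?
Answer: 43769886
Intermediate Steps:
O(s) = (6 + s)² (O(s) = (s + 6)² = (6 + s)²)
(34720 + 28349)*(O(-16) + E(99)) = (34720 + 28349)*((6 - 16)² + 6*99) = 63069*((-10)² + 594) = 63069*(100 + 594) = 63069*694 = 43769886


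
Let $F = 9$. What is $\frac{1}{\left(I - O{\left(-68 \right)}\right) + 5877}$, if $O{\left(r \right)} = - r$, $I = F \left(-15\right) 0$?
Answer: $\frac{1}{5809} \approx 0.00017215$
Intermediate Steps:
$I = 0$ ($I = 9 \left(-15\right) 0 = \left(-135\right) 0 = 0$)
$\frac{1}{\left(I - O{\left(-68 \right)}\right) + 5877} = \frac{1}{\left(0 - \left(-1\right) \left(-68\right)\right) + 5877} = \frac{1}{\left(0 - 68\right) + 5877} = \frac{1}{-68 + 5877} = \frac{1}{5809}$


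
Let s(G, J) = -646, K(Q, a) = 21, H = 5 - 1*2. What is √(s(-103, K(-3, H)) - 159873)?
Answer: I*√160519 ≈ 400.65*I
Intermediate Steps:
H = 3 (H = 5 - 2 = 3)
√(s(-103, K(-3, H)) - 159873) = √(-646 - 159873) = √(-160519) = I*√160519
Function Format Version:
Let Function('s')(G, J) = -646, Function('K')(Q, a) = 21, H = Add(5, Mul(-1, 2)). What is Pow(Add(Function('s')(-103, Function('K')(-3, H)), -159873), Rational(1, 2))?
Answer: Mul(I, Pow(160519, Rational(1, 2))) ≈ Mul(400.65, I)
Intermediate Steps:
H = 3 (H = Add(5, -2) = 3)
Pow(Add(Function('s')(-103, Function('K')(-3, H)), -159873), Rational(1, 2)) = Pow(Add(-646, -159873), Rational(1, 2)) = Pow(-160519, Rational(1, 2)) = Mul(I, Pow(160519, Rational(1, 2)))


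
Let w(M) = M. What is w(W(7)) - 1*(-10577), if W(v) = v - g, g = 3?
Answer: 10581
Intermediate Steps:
W(v) = -3 + v (W(v) = v - 1*3 = v - 3 = -3 + v)
w(W(7)) - 1*(-10577) = (-3 + 7) - 1*(-10577) = 4 + 10577 = 10581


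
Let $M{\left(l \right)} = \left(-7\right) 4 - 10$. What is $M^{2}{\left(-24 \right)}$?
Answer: $1444$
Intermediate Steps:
$M{\left(l \right)} = -38$ ($M{\left(l \right)} = -28 - 10 = -38$)
$M^{2}{\left(-24 \right)} = \left(-38\right)^{2} = 1444$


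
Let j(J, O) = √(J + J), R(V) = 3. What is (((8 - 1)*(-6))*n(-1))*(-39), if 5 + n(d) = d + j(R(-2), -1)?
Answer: -9828 + 1638*√6 ≈ -5815.7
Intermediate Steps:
j(J, O) = √2*√J (j(J, O) = √(2*J) = √2*√J)
n(d) = -5 + d + √6 (n(d) = -5 + (d + √2*√3) = -5 + (d + √6) = -5 + d + √6)
(((8 - 1)*(-6))*n(-1))*(-39) = (((8 - 1)*(-6))*(-5 - 1 + √6))*(-39) = ((7*(-6))*(-6 + √6))*(-39) = -42*(-6 + √6)*(-39) = (252 - 42*√6)*(-39) = -9828 + 1638*√6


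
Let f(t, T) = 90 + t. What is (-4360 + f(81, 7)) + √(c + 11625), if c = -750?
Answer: -4189 + 5*√435 ≈ -4084.7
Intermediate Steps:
(-4360 + f(81, 7)) + √(c + 11625) = (-4360 + (90 + 81)) + √(-750 + 11625) = (-4360 + 171) + √10875 = -4189 + 5*√435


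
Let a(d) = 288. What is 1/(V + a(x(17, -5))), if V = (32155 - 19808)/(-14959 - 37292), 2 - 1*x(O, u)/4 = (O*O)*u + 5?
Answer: 52251/15035941 ≈ 0.0034751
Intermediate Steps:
x(O, u) = -12 - 4*u*O**2 (x(O, u) = 8 - 4*((O*O)*u + 5) = 8 - 4*(O**2*u + 5) = 8 - 4*(u*O**2 + 5) = 8 - 4*(5 + u*O**2) = 8 + (-20 - 4*u*O**2) = -12 - 4*u*O**2)
V = -12347/52251 (V = 12347/(-52251) = 12347*(-1/52251) = -12347/52251 ≈ -0.23630)
1/(V + a(x(17, -5))) = 1/(-12347/52251 + 288) = 1/(15035941/52251) = 52251/15035941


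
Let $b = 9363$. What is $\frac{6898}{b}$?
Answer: $\frac{6898}{9363} \approx 0.73673$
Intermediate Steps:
$\frac{6898}{b} = \frac{6898}{9363}$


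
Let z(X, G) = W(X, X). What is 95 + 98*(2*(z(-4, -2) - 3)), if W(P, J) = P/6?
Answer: -1871/3 ≈ -623.67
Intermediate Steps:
W(P, J) = P/6 (W(P, J) = P*(⅙) = P/6)
z(X, G) = X/6
95 + 98*(2*(z(-4, -2) - 3)) = 95 + 98*(2*((⅙)*(-4) - 3)) = 95 + 98*(2*(-⅔ - 3)) = 95 + 98*(2*(-11/3)) = 95 + 98*(-22/3) = 95 - 2156/3 = -1871/3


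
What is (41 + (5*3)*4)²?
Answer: 10201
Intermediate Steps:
(41 + (5*3)*4)² = (41 + 15*4)² = (41 + 60)² = 101² = 10201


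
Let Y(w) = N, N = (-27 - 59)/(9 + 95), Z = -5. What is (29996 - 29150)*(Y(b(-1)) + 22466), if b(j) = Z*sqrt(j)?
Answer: 494143947/26 ≈ 1.9006e+7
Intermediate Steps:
N = -43/52 (N = -86/104 = -86*1/104 = -43/52 ≈ -0.82692)
b(j) = -5*sqrt(j)
Y(w) = -43/52
(29996 - 29150)*(Y(b(-1)) + 22466) = (29996 - 29150)*(-43/52 + 22466) = 846*(1168189/52) = 494143947/26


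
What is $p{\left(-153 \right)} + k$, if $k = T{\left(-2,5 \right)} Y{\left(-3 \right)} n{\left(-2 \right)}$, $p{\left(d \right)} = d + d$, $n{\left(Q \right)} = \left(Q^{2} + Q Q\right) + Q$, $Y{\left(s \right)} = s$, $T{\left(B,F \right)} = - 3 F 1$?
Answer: $-36$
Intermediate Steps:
$T{\left(B,F \right)} = - 3 F$
$n{\left(Q \right)} = Q + 2 Q^{2}$ ($n{\left(Q \right)} = \left(Q^{2} + Q^{2}\right) + Q = 2 Q^{2} + Q = Q + 2 Q^{2}$)
$p{\left(d \right)} = 2 d$
$k = 270$ ($k = \left(-3\right) 5 \left(-3\right) \left(- 2 \left(1 + 2 \left(-2\right)\right)\right) = \left(-15\right) \left(-3\right) \left(- 2 \left(1 - 4\right)\right) = 45 \left(\left(-2\right) \left(-3\right)\right) = 45 \cdot 6 = 270$)
$p{\left(-153 \right)} + k = 2 \left(-153\right) + 270 = -306 + 270 = -36$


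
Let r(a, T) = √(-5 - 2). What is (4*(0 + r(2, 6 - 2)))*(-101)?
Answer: -404*I*√7 ≈ -1068.9*I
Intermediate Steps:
r(a, T) = I*√7 (r(a, T) = √(-7) = I*√7)
(4*(0 + r(2, 6 - 2)))*(-101) = (4*(0 + I*√7))*(-101) = (4*(I*√7))*(-101) = (4*I*√7)*(-101) = -404*I*√7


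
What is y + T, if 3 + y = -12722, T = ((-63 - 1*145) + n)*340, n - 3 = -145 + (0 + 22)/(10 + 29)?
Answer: -5129795/39 ≈ -1.3153e+5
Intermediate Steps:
n = -5516/39 (n = 3 + (-145 + (0 + 22)/(10 + 29)) = 3 + (-145 + 22/39) = 3 - 5633/39 = -5516/39 ≈ -141.44)
T = -4633520/39 (T = ((-63 - 1*145) - 5516/39)*340 = ((-63 - 145) - 5516/39)*340 = (-208 - 5516/39)*340 = -13628/39*340 = -4633520/39 ≈ -1.1881e+5)
y = -12725 (y = -3 - 12722 = -12725)
y + T = -12725 - 4633520/39 = -5129795/39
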